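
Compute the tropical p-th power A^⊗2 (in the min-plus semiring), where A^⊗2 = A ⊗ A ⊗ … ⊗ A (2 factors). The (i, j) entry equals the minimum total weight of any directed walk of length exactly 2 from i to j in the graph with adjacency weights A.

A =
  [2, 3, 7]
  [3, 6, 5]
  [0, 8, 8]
A^⊗2 =
  [4, 5, 8]
  [5, 6, 10]
  [2, 3, 7]

Each entry (A^⊗2)_ij equals the minimum over all length-2 walks i = v_0 → v_1 → … → v_2 = j of Σ_t A[v_t][v_{t+1}]. For example, for (i, j) = (0, 2) we minimise over 3 possible intermediate vertex sequences; the minimum is 8, attained along the walk 0 → 1 → 2.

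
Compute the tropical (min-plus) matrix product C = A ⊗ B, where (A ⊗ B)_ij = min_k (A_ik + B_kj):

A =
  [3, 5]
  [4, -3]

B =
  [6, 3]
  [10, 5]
A ⊗ B =
  [9, 6]
  [7, 2]

Apply the min-plus product entry-by-entry:
  C[0][0] = min over k of (A[0][0] + B[0][0] = 3 + 6 = 9, A[0][1] + B[1][0] = 5 + 10 = 15) = 9 (attained at k = 0)
  C[0][1] = min over k of (A[0][0] + B[0][1] = 3 + 3 = 6, A[0][1] + B[1][1] = 5 + 5 = 10) = 6 (attained at k = 0)
  C[1][0] = min over k of (A[1][0] + B[0][0] = 4 + 6 = 10, A[1][1] + B[1][0] = -3 + 10 = 7) = 7 (attained at k = 1)
  C[1][1] = min over k of (A[1][0] + B[0][1] = 4 + 3 = 7, A[1][1] + B[1][1] = -3 + 5 = 2) = 2 (attained at k = 1)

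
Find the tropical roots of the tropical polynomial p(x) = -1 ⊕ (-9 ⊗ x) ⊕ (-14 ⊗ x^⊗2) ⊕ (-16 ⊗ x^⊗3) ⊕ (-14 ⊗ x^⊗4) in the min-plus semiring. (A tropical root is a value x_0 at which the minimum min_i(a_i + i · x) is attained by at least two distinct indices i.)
Roots: {-2, 2, 5, 8}

Each tropical root is a break point of the lower envelope of the lines y = a_i + i · x (there are 5 lines, with slopes 0, 1, ..., 4). Only the lines that attain the minimum somewhere contribute to roots; other lines are dominated. Here the surviving (envelope) indices are i = 4, i = 3, i = 2, i = 1, i = 0.
Intersections between consecutive envelope lines give the roots: for adjacent envelope indices i < j the intersection is x = (a_i − a_j) / (j − i). Reading off the sorted break points: {-2, 2, 5, 8}.
Verification: at each break x_0, at least two indices attain the minimum of min_i(a_i + i · x_0).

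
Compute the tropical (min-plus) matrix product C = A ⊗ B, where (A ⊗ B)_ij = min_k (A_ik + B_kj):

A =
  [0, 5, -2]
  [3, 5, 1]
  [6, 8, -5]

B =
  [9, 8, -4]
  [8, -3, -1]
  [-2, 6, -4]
A ⊗ B =
  [-4, 2, -6]
  [-1, 2, -3]
  [-7, 1, -9]

Apply the min-plus product entry-by-entry:
  C[0][0] = min over k of (A[0][0] + B[0][0] = 0 + 9 = 9, A[0][1] + B[1][0] = 5 + 8 = 13, A[0][2] + B[2][0] = -2 + -2 = -4) = -4 (attained at k = 2)
  C[0][1] = min over k of (A[0][0] + B[0][1] = 0 + 8 = 8, A[0][1] + B[1][1] = 5 + -3 = 2, A[0][2] + B[2][1] = -2 + 6 = 4) = 2 (attained at k = 1)
  C[0][2] = min over k of (A[0][0] + B[0][2] = 0 + -4 = -4, A[0][1] + B[1][2] = 5 + -1 = 4, A[0][2] + B[2][2] = -2 + -4 = -6) = -6 (attained at k = 2)
  C[1][0] = min over k of (A[1][0] + B[0][0] = 3 + 9 = 12, A[1][1] + B[1][0] = 5 + 8 = 13, A[1][2] + B[2][0] = 1 + -2 = -1) = -1 (attained at k = 2)
  C[1][1] = min over k of (A[1][0] + B[0][1] = 3 + 8 = 11, A[1][1] + B[1][1] = 5 + -3 = 2, A[1][2] + B[2][1] = 1 + 6 = 7) = 2 (attained at k = 1)
  C[1][2] = min over k of (A[1][0] + B[0][2] = 3 + -4 = -1, A[1][1] + B[1][2] = 5 + -1 = 4, A[1][2] + B[2][2] = 1 + -4 = -3) = -3 (attained at k = 2)
  C[2][0] = min over k of (A[2][0] + B[0][0] = 6 + 9 = 15, A[2][1] + B[1][0] = 8 + 8 = 16, A[2][2] + B[2][0] = -5 + -2 = -7) = -7 (attained at k = 2)
  C[2][1] = min over k of (A[2][0] + B[0][1] = 6 + 8 = 14, A[2][1] + B[1][1] = 8 + -3 = 5, A[2][2] + B[2][1] = -5 + 6 = 1) = 1 (attained at k = 2)
  C[2][2] = min over k of (A[2][0] + B[0][2] = 6 + -4 = 2, A[2][1] + B[1][2] = 8 + -1 = 7, A[2][2] + B[2][2] = -5 + -4 = -9) = -9 (attained at k = 2)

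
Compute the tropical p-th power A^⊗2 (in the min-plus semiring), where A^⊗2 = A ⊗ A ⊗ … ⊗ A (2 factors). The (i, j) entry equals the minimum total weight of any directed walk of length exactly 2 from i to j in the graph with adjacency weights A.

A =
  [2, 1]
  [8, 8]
A^⊗2 =
  [4, 3]
  [10, 9]

Each entry (A^⊗2)_ij equals the minimum over all length-2 walks i = v_0 → v_1 → … → v_2 = j of Σ_t A[v_t][v_{t+1}]. For example, for (i, j) = (0, 1) we minimise over 2 possible intermediate vertex sequences; the minimum is 3, attained along the walk 0 → 0 → 1.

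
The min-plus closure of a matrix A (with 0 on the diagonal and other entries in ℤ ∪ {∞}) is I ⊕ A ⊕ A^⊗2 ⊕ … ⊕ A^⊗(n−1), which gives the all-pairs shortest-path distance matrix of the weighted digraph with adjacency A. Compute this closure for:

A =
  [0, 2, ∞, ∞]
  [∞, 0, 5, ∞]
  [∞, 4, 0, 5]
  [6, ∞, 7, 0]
Closure =
  [0, 2, 7, 12]
  [16, 0, 5, 10]
  [11, 4, 0, 5]
  [6, 8, 7, 0]

This is the Floyd-Warshall all-pairs shortest-path computation. For each intermediate vertex k = 0, 1, …, 3, update dist[i][j] ← min(dist[i][j], dist[i][k] + dist[k][j]). The final matrix gives, for each (i, j), the minimum total weight of any directed path from i to j (possibly empty when i = j).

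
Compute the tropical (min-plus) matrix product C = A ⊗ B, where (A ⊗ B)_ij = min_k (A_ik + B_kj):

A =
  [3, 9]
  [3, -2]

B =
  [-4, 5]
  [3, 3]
A ⊗ B =
  [-1, 8]
  [-1, 1]

Apply the min-plus product entry-by-entry:
  C[0][0] = min over k of (A[0][0] + B[0][0] = 3 + -4 = -1, A[0][1] + B[1][0] = 9 + 3 = 12) = -1 (attained at k = 0)
  C[0][1] = min over k of (A[0][0] + B[0][1] = 3 + 5 = 8, A[0][1] + B[1][1] = 9 + 3 = 12) = 8 (attained at k = 0)
  C[1][0] = min over k of (A[1][0] + B[0][0] = 3 + -4 = -1, A[1][1] + B[1][0] = -2 + 3 = 1) = -1 (attained at k = 0)
  C[1][1] = min over k of (A[1][0] + B[0][1] = 3 + 5 = 8, A[1][1] + B[1][1] = -2 + 3 = 1) = 1 (attained at k = 1)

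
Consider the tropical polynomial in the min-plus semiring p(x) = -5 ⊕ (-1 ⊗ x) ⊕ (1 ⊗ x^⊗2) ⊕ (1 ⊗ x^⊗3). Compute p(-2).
p(-2) = -5

A tropical monomial a ⊗ x^⊗i evaluates to a + i · x. Evaluating each term at x = -2:
  Term 0 contributes -5 + 0 · -2 = -5
  Term 1 contributes -1 + 1 · -2 = -3
  Term 2 contributes 1 + 2 · -2 = -3
  Term 3 contributes 1 + 3 · -2 = -5
p(-2) = ⊕ of these = min[-5, -3, -3, -5] = -5.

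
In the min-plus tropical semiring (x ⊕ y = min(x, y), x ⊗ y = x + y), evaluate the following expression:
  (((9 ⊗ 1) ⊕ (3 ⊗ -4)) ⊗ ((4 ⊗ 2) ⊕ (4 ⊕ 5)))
(((9 ⊗ 1) ⊕ (3 ⊗ -4)) ⊗ ((4 ⊗ 2) ⊕ (4 ⊕ 5))) = 3

Expand innermost to outermost. Recall ⊕ takes the minimum of its arguments and ⊗ takes their sum. Working out the expression (((9 ⊗ 1) ⊕ (3 ⊗ -4)) ⊗ ((4 ⊗ 2) ⊕ (4 ⊕ 5))) gives 3.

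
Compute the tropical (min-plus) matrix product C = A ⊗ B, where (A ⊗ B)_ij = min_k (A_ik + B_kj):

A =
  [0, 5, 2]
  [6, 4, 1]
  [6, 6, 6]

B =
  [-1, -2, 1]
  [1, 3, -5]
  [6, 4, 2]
A ⊗ B =
  [-1, -2, 0]
  [5, 4, -1]
  [5, 4, 1]

Apply the min-plus product entry-by-entry:
  C[0][0] = min over k of (A[0][0] + B[0][0] = 0 + -1 = -1, A[0][1] + B[1][0] = 5 + 1 = 6, A[0][2] + B[2][0] = 2 + 6 = 8) = -1 (attained at k = 0)
  C[0][1] = min over k of (A[0][0] + B[0][1] = 0 + -2 = -2, A[0][1] + B[1][1] = 5 + 3 = 8, A[0][2] + B[2][1] = 2 + 4 = 6) = -2 (attained at k = 0)
  C[0][2] = min over k of (A[0][0] + B[0][2] = 0 + 1 = 1, A[0][1] + B[1][2] = 5 + -5 = 0, A[0][2] + B[2][2] = 2 + 2 = 4) = 0 (attained at k = 1)
  C[1][0] = min over k of (A[1][0] + B[0][0] = 6 + -1 = 5, A[1][1] + B[1][0] = 4 + 1 = 5, A[1][2] + B[2][0] = 1 + 6 = 7) = 5 (attained at k = 0)
  C[1][1] = min over k of (A[1][0] + B[0][1] = 6 + -2 = 4, A[1][1] + B[1][1] = 4 + 3 = 7, A[1][2] + B[2][1] = 1 + 4 = 5) = 4 (attained at k = 0)
  C[1][2] = min over k of (A[1][0] + B[0][2] = 6 + 1 = 7, A[1][1] + B[1][2] = 4 + -5 = -1, A[1][2] + B[2][2] = 1 + 2 = 3) = -1 (attained at k = 1)
  C[2][0] = min over k of (A[2][0] + B[0][0] = 6 + -1 = 5, A[2][1] + B[1][0] = 6 + 1 = 7, A[2][2] + B[2][0] = 6 + 6 = 12) = 5 (attained at k = 0)
  C[2][1] = min over k of (A[2][0] + B[0][1] = 6 + -2 = 4, A[2][1] + B[1][1] = 6 + 3 = 9, A[2][2] + B[2][1] = 6 + 4 = 10) = 4 (attained at k = 0)
  C[2][2] = min over k of (A[2][0] + B[0][2] = 6 + 1 = 7, A[2][1] + B[1][2] = 6 + -5 = 1, A[2][2] + B[2][2] = 6 + 2 = 8) = 1 (attained at k = 1)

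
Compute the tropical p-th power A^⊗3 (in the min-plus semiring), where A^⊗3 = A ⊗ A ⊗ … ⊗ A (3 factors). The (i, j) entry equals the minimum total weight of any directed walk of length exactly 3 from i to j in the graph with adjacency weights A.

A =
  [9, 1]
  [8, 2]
A^⊗3 =
  [11, 5]
  [12, 6]

Each entry (A^⊗3)_ij equals the minimum over all length-3 walks i = v_0 → v_1 → … → v_3 = j of Σ_t A[v_t][v_{t+1}]. For example, for (i, j) = (0, 1) we minimise over 4 possible intermediate vertex sequences; the minimum is 5, attained along the walk 0 → 1 → 1 → 1.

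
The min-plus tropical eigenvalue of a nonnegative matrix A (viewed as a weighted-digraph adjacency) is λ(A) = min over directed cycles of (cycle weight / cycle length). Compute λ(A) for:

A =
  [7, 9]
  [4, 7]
λ(A) = 13/2

Enumerate directed cycles and compute their means (weight / length). Sample:
  cycle 0 → 0: weight = 7, length = 1, mean = 7/1 ≈ 7.000
  cycle 1 → 1: weight = 7, length = 1, mean = 7/1 ≈ 7.000
  cycle 0 → 1 → 0: weight = 13, length = 2, mean = 13/2 ≈ 6.500
  cycle 1 → 0 → 1: weight = 13, length = 2, mean = 13/2 ≈ 6.500
Minimum mean = 6.500, attained e.g. along the cycle 0 → 1 → 0 with weight 13 and length 2. So λ(A) = 13/2 = 13/2.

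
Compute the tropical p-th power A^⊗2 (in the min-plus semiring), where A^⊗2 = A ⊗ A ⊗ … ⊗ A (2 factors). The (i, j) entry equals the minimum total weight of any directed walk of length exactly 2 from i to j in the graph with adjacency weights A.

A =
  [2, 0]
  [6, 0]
A^⊗2 =
  [4, 0]
  [6, 0]

Each entry (A^⊗2)_ij equals the minimum over all length-2 walks i = v_0 → v_1 → … → v_2 = j of Σ_t A[v_t][v_{t+1}]. For example, for (i, j) = (0, 1) we minimise over 2 possible intermediate vertex sequences; the minimum is 0, attained along the walk 0 → 1 → 1.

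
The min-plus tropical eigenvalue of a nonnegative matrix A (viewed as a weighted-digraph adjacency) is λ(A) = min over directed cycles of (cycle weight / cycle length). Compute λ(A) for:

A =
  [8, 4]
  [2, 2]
λ(A) = 2

Enumerate directed cycles and compute their means (weight / length). Sample:
  cycle 0 → 0: weight = 8, length = 1, mean = 8/1 ≈ 8.000
  cycle 1 → 1: weight = 2, length = 1, mean = 2/1 ≈ 2.000
  cycle 0 → 1 → 0: weight = 6, length = 2, mean = 6/2 ≈ 3.000
  cycle 1 → 0 → 1: weight = 6, length = 2, mean = 6/2 ≈ 3.000
Minimum mean = 2.000, attained e.g. along the cycle 1 → 1 with weight 2 and length 1. So λ(A) = 2/1 = 2.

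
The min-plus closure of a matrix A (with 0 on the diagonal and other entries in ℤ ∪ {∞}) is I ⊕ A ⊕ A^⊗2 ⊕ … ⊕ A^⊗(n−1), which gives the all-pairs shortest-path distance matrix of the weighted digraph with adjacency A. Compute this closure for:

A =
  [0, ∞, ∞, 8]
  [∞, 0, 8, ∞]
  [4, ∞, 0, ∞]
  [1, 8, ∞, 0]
Closure =
  [0, 16, 24, 8]
  [12, 0, 8, 20]
  [4, 20, 0, 12]
  [1, 8, 16, 0]

This is the Floyd-Warshall all-pairs shortest-path computation. For each intermediate vertex k = 0, 1, …, 3, update dist[i][j] ← min(dist[i][j], dist[i][k] + dist[k][j]). The final matrix gives, for each (i, j), the minimum total weight of any directed path from i to j (possibly empty when i = j).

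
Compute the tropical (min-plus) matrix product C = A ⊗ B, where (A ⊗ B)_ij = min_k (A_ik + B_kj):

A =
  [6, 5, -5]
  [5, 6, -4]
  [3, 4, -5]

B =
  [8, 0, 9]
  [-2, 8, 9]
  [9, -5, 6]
A ⊗ B =
  [3, -10, 1]
  [4, -9, 2]
  [2, -10, 1]

Apply the min-plus product entry-by-entry:
  C[0][0] = min over k of (A[0][0] + B[0][0] = 6 + 8 = 14, A[0][1] + B[1][0] = 5 + -2 = 3, A[0][2] + B[2][0] = -5 + 9 = 4) = 3 (attained at k = 1)
  C[0][1] = min over k of (A[0][0] + B[0][1] = 6 + 0 = 6, A[0][1] + B[1][1] = 5 + 8 = 13, A[0][2] + B[2][1] = -5 + -5 = -10) = -10 (attained at k = 2)
  C[0][2] = min over k of (A[0][0] + B[0][2] = 6 + 9 = 15, A[0][1] + B[1][2] = 5 + 9 = 14, A[0][2] + B[2][2] = -5 + 6 = 1) = 1 (attained at k = 2)
  C[1][0] = min over k of (A[1][0] + B[0][0] = 5 + 8 = 13, A[1][1] + B[1][0] = 6 + -2 = 4, A[1][2] + B[2][0] = -4 + 9 = 5) = 4 (attained at k = 1)
  C[1][1] = min over k of (A[1][0] + B[0][1] = 5 + 0 = 5, A[1][1] + B[1][1] = 6 + 8 = 14, A[1][2] + B[2][1] = -4 + -5 = -9) = -9 (attained at k = 2)
  C[1][2] = min over k of (A[1][0] + B[0][2] = 5 + 9 = 14, A[1][1] + B[1][2] = 6 + 9 = 15, A[1][2] + B[2][2] = -4 + 6 = 2) = 2 (attained at k = 2)
  C[2][0] = min over k of (A[2][0] + B[0][0] = 3 + 8 = 11, A[2][1] + B[1][0] = 4 + -2 = 2, A[2][2] + B[2][0] = -5 + 9 = 4) = 2 (attained at k = 1)
  C[2][1] = min over k of (A[2][0] + B[0][1] = 3 + 0 = 3, A[2][1] + B[1][1] = 4 + 8 = 12, A[2][2] + B[2][1] = -5 + -5 = -10) = -10 (attained at k = 2)
  C[2][2] = min over k of (A[2][0] + B[0][2] = 3 + 9 = 12, A[2][1] + B[1][2] = 4 + 9 = 13, A[2][2] + B[2][2] = -5 + 6 = 1) = 1 (attained at k = 2)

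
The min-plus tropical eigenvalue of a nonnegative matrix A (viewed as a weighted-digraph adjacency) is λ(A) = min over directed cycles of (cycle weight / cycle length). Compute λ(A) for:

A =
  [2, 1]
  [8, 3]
λ(A) = 2

Enumerate directed cycles and compute their means (weight / length). Sample:
  cycle 0 → 0: weight = 2, length = 1, mean = 2/1 ≈ 2.000
  cycle 1 → 1: weight = 3, length = 1, mean = 3/1 ≈ 3.000
  cycle 0 → 1 → 0: weight = 9, length = 2, mean = 9/2 ≈ 4.500
  cycle 1 → 0 → 1: weight = 9, length = 2, mean = 9/2 ≈ 4.500
Minimum mean = 2.000, attained e.g. along the cycle 0 → 0 with weight 2 and length 1. So λ(A) = 2/1 = 2.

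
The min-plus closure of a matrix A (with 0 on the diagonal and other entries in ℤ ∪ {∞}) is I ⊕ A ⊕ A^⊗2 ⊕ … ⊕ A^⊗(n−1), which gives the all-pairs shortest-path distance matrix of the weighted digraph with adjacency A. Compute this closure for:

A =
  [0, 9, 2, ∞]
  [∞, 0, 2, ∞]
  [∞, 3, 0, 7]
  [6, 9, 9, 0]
Closure =
  [0, 5, 2, 9]
  [15, 0, 2, 9]
  [13, 3, 0, 7]
  [6, 9, 8, 0]

This is the Floyd-Warshall all-pairs shortest-path computation. For each intermediate vertex k = 0, 1, …, 3, update dist[i][j] ← min(dist[i][j], dist[i][k] + dist[k][j]). The final matrix gives, for each (i, j), the minimum total weight of any directed path from i to j (possibly empty when i = j).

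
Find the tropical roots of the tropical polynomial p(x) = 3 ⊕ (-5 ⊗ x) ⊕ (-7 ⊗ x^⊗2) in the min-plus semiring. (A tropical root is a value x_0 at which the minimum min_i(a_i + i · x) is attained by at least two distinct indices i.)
Roots: {2, 8}

Each tropical root is a break point of the lower envelope of the lines y = a_i + i · x (there are 3 lines, with slopes 0, 1, ..., 2). Only the lines that attain the minimum somewhere contribute to roots; other lines are dominated. Here the surviving (envelope) indices are i = 2, i = 1, i = 0.
Intersections between consecutive envelope lines give the roots: for adjacent envelope indices i < j the intersection is x = (a_i − a_j) / (j − i). Reading off the sorted break points: {2, 8}.
Verification: at each break x_0, at least two indices attain the minimum of min_i(a_i + i · x_0).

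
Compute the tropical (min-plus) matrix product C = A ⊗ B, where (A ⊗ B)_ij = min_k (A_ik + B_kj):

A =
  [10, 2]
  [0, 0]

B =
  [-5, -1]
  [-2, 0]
A ⊗ B =
  [0, 2]
  [-5, -1]

Apply the min-plus product entry-by-entry:
  C[0][0] = min over k of (A[0][0] + B[0][0] = 10 + -5 = 5, A[0][1] + B[1][0] = 2 + -2 = 0) = 0 (attained at k = 1)
  C[0][1] = min over k of (A[0][0] + B[0][1] = 10 + -1 = 9, A[0][1] + B[1][1] = 2 + 0 = 2) = 2 (attained at k = 1)
  C[1][0] = min over k of (A[1][0] + B[0][0] = 0 + -5 = -5, A[1][1] + B[1][0] = 0 + -2 = -2) = -5 (attained at k = 0)
  C[1][1] = min over k of (A[1][0] + B[0][1] = 0 + -1 = -1, A[1][1] + B[1][1] = 0 + 0 = 0) = -1 (attained at k = 0)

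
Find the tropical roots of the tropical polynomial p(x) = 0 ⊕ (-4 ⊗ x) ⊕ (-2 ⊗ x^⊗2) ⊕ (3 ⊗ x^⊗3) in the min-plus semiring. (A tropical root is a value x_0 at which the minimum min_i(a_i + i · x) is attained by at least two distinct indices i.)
Roots: {-5, -2, 4}

Each tropical root is a break point of the lower envelope of the lines y = a_i + i · x (there are 4 lines, with slopes 0, 1, ..., 3). Only the lines that attain the minimum somewhere contribute to roots; other lines are dominated. Here the surviving (envelope) indices are i = 3, i = 2, i = 1, i = 0.
Intersections between consecutive envelope lines give the roots: for adjacent envelope indices i < j the intersection is x = (a_i − a_j) / (j − i). Reading off the sorted break points: {-5, -2, 4}.
Verification: at each break x_0, at least two indices attain the minimum of min_i(a_i + i · x_0).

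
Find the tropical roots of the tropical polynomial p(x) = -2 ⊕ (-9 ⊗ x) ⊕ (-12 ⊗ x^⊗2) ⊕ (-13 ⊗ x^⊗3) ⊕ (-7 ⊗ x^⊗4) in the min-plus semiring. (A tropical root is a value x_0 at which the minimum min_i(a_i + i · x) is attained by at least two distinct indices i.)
Roots: {-6, 1, 3, 7}

Each tropical root is a break point of the lower envelope of the lines y = a_i + i · x (there are 5 lines, with slopes 0, 1, ..., 4). Only the lines that attain the minimum somewhere contribute to roots; other lines are dominated. Here the surviving (envelope) indices are i = 4, i = 3, i = 2, i = 1, i = 0.
Intersections between consecutive envelope lines give the roots: for adjacent envelope indices i < j the intersection is x = (a_i − a_j) / (j − i). Reading off the sorted break points: {-6, 1, 3, 7}.
Verification: at each break x_0, at least two indices attain the minimum of min_i(a_i + i · x_0).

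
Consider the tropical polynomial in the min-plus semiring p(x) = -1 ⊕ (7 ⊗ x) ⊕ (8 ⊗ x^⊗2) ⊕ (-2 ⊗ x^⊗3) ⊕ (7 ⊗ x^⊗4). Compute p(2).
p(2) = -1

A tropical monomial a ⊗ x^⊗i evaluates to a + i · x. Evaluating each term at x = 2:
  Term 0 contributes -1 + 0 · 2 = -1
  Term 1 contributes 7 + 1 · 2 = 9
  Term 2 contributes 8 + 2 · 2 = 12
  Term 3 contributes -2 + 3 · 2 = 4
  Term 4 contributes 7 + 4 · 2 = 15
p(2) = ⊕ of these = min[-1, 9, 12, 4, 15] = -1.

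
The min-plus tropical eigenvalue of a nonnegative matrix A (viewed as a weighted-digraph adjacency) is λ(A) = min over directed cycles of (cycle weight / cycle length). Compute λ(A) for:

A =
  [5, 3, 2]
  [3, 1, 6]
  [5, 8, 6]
λ(A) = 1

Enumerate directed cycles and compute their means (weight / length). Sample:
  cycle 0 → 0: weight = 5, length = 1, mean = 5/1 ≈ 5.000
  cycle 1 → 1: weight = 1, length = 1, mean = 1/1 ≈ 1.000
  cycle 2 → 2: weight = 6, length = 1, mean = 6/1 ≈ 6.000
  cycle 0 → 1 → 0: weight = 6, length = 2, mean = 6/2 ≈ 3.000
  cycle 0 → 2 → 0: weight = 7, length = 2, mean = 7/2 ≈ 3.500
  cycle 1 → 0 → 1: weight = 6, length = 2, mean = 6/2 ≈ 3.000
Minimum mean = 1.000, attained e.g. along the cycle 1 → 1 with weight 1 and length 1. So λ(A) = 1/1 = 1.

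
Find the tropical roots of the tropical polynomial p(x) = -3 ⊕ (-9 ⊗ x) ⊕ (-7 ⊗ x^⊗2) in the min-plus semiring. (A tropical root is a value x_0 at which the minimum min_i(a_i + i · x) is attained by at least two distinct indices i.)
Roots: {-2, 6}

Each tropical root is a break point of the lower envelope of the lines y = a_i + i · x (there are 3 lines, with slopes 0, 1, ..., 2). Only the lines that attain the minimum somewhere contribute to roots; other lines are dominated. Here the surviving (envelope) indices are i = 2, i = 1, i = 0.
Intersections between consecutive envelope lines give the roots: for adjacent envelope indices i < j the intersection is x = (a_i − a_j) / (j − i). Reading off the sorted break points: {-2, 6}.
Verification: at each break x_0, at least two indices attain the minimum of min_i(a_i + i · x_0).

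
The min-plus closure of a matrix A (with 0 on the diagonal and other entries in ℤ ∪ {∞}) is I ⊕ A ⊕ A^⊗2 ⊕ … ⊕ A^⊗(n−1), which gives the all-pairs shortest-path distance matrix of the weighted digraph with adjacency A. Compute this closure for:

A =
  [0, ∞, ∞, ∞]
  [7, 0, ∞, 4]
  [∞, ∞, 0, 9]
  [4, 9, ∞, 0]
Closure =
  [0, ∞, ∞, ∞]
  [7, 0, ∞, 4]
  [13, 18, 0, 9]
  [4, 9, ∞, 0]

This is the Floyd-Warshall all-pairs shortest-path computation. For each intermediate vertex k = 0, 1, …, 3, update dist[i][j] ← min(dist[i][j], dist[i][k] + dist[k][j]). The final matrix gives, for each (i, j), the minimum total weight of any directed path from i to j (possibly empty when i = j).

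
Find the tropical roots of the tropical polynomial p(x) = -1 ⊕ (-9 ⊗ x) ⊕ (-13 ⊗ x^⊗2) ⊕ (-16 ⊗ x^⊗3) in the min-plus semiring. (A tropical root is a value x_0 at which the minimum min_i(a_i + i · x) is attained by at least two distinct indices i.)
Roots: {3, 4, 8}

Each tropical root is a break point of the lower envelope of the lines y = a_i + i · x (there are 4 lines, with slopes 0, 1, ..., 3). Only the lines that attain the minimum somewhere contribute to roots; other lines are dominated. Here the surviving (envelope) indices are i = 3, i = 2, i = 1, i = 0.
Intersections between consecutive envelope lines give the roots: for adjacent envelope indices i < j the intersection is x = (a_i − a_j) / (j − i). Reading off the sorted break points: {3, 4, 8}.
Verification: at each break x_0, at least two indices attain the minimum of min_i(a_i + i · x_0).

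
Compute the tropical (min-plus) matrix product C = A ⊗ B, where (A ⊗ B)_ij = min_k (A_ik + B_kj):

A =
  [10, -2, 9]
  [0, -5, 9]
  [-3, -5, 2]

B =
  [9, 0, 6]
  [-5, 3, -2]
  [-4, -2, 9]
A ⊗ B =
  [-7, 1, -4]
  [-10, -2, -7]
  [-10, -3, -7]

Apply the min-plus product entry-by-entry:
  C[0][0] = min over k of (A[0][0] + B[0][0] = 10 + 9 = 19, A[0][1] + B[1][0] = -2 + -5 = -7, A[0][2] + B[2][0] = 9 + -4 = 5) = -7 (attained at k = 1)
  C[0][1] = min over k of (A[0][0] + B[0][1] = 10 + 0 = 10, A[0][1] + B[1][1] = -2 + 3 = 1, A[0][2] + B[2][1] = 9 + -2 = 7) = 1 (attained at k = 1)
  C[0][2] = min over k of (A[0][0] + B[0][2] = 10 + 6 = 16, A[0][1] + B[1][2] = -2 + -2 = -4, A[0][2] + B[2][2] = 9 + 9 = 18) = -4 (attained at k = 1)
  C[1][0] = min over k of (A[1][0] + B[0][0] = 0 + 9 = 9, A[1][1] + B[1][0] = -5 + -5 = -10, A[1][2] + B[2][0] = 9 + -4 = 5) = -10 (attained at k = 1)
  C[1][1] = min over k of (A[1][0] + B[0][1] = 0 + 0 = 0, A[1][1] + B[1][1] = -5 + 3 = -2, A[1][2] + B[2][1] = 9 + -2 = 7) = -2 (attained at k = 1)
  C[1][2] = min over k of (A[1][0] + B[0][2] = 0 + 6 = 6, A[1][1] + B[1][2] = -5 + -2 = -7, A[1][2] + B[2][2] = 9 + 9 = 18) = -7 (attained at k = 1)
  C[2][0] = min over k of (A[2][0] + B[0][0] = -3 + 9 = 6, A[2][1] + B[1][0] = -5 + -5 = -10, A[2][2] + B[2][0] = 2 + -4 = -2) = -10 (attained at k = 1)
  C[2][1] = min over k of (A[2][0] + B[0][1] = -3 + 0 = -3, A[2][1] + B[1][1] = -5 + 3 = -2, A[2][2] + B[2][1] = 2 + -2 = 0) = -3 (attained at k = 0)
  C[2][2] = min over k of (A[2][0] + B[0][2] = -3 + 6 = 3, A[2][1] + B[1][2] = -5 + -2 = -7, A[2][2] + B[2][2] = 2 + 9 = 11) = -7 (attained at k = 1)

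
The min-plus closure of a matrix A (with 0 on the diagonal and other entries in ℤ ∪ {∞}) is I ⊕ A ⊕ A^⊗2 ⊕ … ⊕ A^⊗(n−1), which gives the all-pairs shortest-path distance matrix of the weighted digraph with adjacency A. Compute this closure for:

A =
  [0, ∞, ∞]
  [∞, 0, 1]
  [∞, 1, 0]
Closure =
  [0, ∞, ∞]
  [∞, 0, 1]
  [∞, 1, 0]

This is the Floyd-Warshall all-pairs shortest-path computation. For each intermediate vertex k = 0, 1, …, 2, update dist[i][j] ← min(dist[i][j], dist[i][k] + dist[k][j]). The final matrix gives, for each (i, j), the minimum total weight of any directed path from i to j (possibly empty when i = j).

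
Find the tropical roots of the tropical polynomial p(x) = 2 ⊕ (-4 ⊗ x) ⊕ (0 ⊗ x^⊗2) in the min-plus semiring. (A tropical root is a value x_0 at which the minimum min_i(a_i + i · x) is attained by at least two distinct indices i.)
Roots: {-4, 6}

Each tropical root is a break point of the lower envelope of the lines y = a_i + i · x (there are 3 lines, with slopes 0, 1, ..., 2). Only the lines that attain the minimum somewhere contribute to roots; other lines are dominated. Here the surviving (envelope) indices are i = 2, i = 1, i = 0.
Intersections between consecutive envelope lines give the roots: for adjacent envelope indices i < j the intersection is x = (a_i − a_j) / (j − i). Reading off the sorted break points: {-4, 6}.
Verification: at each break x_0, at least two indices attain the minimum of min_i(a_i + i · x_0).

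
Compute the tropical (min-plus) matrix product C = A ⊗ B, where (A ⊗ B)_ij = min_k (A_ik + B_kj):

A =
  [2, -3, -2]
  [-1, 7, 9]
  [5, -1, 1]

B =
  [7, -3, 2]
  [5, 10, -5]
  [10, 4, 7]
A ⊗ B =
  [2, -1, -8]
  [6, -4, 1]
  [4, 2, -6]

Apply the min-plus product entry-by-entry:
  C[0][0] = min over k of (A[0][0] + B[0][0] = 2 + 7 = 9, A[0][1] + B[1][0] = -3 + 5 = 2, A[0][2] + B[2][0] = -2 + 10 = 8) = 2 (attained at k = 1)
  C[0][1] = min over k of (A[0][0] + B[0][1] = 2 + -3 = -1, A[0][1] + B[1][1] = -3 + 10 = 7, A[0][2] + B[2][1] = -2 + 4 = 2) = -1 (attained at k = 0)
  C[0][2] = min over k of (A[0][0] + B[0][2] = 2 + 2 = 4, A[0][1] + B[1][2] = -3 + -5 = -8, A[0][2] + B[2][2] = -2 + 7 = 5) = -8 (attained at k = 1)
  C[1][0] = min over k of (A[1][0] + B[0][0] = -1 + 7 = 6, A[1][1] + B[1][0] = 7 + 5 = 12, A[1][2] + B[2][0] = 9 + 10 = 19) = 6 (attained at k = 0)
  C[1][1] = min over k of (A[1][0] + B[0][1] = -1 + -3 = -4, A[1][1] + B[1][1] = 7 + 10 = 17, A[1][2] + B[2][1] = 9 + 4 = 13) = -4 (attained at k = 0)
  C[1][2] = min over k of (A[1][0] + B[0][2] = -1 + 2 = 1, A[1][1] + B[1][2] = 7 + -5 = 2, A[1][2] + B[2][2] = 9 + 7 = 16) = 1 (attained at k = 0)
  C[2][0] = min over k of (A[2][0] + B[0][0] = 5 + 7 = 12, A[2][1] + B[1][0] = -1 + 5 = 4, A[2][2] + B[2][0] = 1 + 10 = 11) = 4 (attained at k = 1)
  C[2][1] = min over k of (A[2][0] + B[0][1] = 5 + -3 = 2, A[2][1] + B[1][1] = -1 + 10 = 9, A[2][2] + B[2][1] = 1 + 4 = 5) = 2 (attained at k = 0)
  C[2][2] = min over k of (A[2][0] + B[0][2] = 5 + 2 = 7, A[2][1] + B[1][2] = -1 + -5 = -6, A[2][2] + B[2][2] = 1 + 7 = 8) = -6 (attained at k = 1)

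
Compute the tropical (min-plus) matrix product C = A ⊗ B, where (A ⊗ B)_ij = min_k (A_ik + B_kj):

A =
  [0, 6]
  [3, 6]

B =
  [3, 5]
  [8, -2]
A ⊗ B =
  [3, 4]
  [6, 4]

Apply the min-plus product entry-by-entry:
  C[0][0] = min over k of (A[0][0] + B[0][0] = 0 + 3 = 3, A[0][1] + B[1][0] = 6 + 8 = 14) = 3 (attained at k = 0)
  C[0][1] = min over k of (A[0][0] + B[0][1] = 0 + 5 = 5, A[0][1] + B[1][1] = 6 + -2 = 4) = 4 (attained at k = 1)
  C[1][0] = min over k of (A[1][0] + B[0][0] = 3 + 3 = 6, A[1][1] + B[1][0] = 6 + 8 = 14) = 6 (attained at k = 0)
  C[1][1] = min over k of (A[1][0] + B[0][1] = 3 + 5 = 8, A[1][1] + B[1][1] = 6 + -2 = 4) = 4 (attained at k = 1)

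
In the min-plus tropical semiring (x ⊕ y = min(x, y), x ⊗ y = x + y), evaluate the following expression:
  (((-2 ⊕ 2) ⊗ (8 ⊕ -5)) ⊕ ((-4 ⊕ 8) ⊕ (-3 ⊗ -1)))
(((-2 ⊕ 2) ⊗ (8 ⊕ -5)) ⊕ ((-4 ⊕ 8) ⊕ (-3 ⊗ -1))) = -7

Expand innermost to outermost. Recall ⊕ takes the minimum of its arguments and ⊗ takes their sum. Working out the expression (((-2 ⊕ 2) ⊗ (8 ⊕ -5)) ⊕ ((-4 ⊕ 8) ⊕ (-3 ⊗ -1))) gives -7.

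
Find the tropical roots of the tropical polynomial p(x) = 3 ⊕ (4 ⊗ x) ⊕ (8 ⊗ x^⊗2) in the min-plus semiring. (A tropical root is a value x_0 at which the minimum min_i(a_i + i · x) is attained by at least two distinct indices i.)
Roots: {-4, -1}

Each tropical root is a break point of the lower envelope of the lines y = a_i + i · x (there are 3 lines, with slopes 0, 1, ..., 2). Only the lines that attain the minimum somewhere contribute to roots; other lines are dominated. Here the surviving (envelope) indices are i = 2, i = 1, i = 0.
Intersections between consecutive envelope lines give the roots: for adjacent envelope indices i < j the intersection is x = (a_i − a_j) / (j − i). Reading off the sorted break points: {-4, -1}.
Verification: at each break x_0, at least two indices attain the minimum of min_i(a_i + i · x_0).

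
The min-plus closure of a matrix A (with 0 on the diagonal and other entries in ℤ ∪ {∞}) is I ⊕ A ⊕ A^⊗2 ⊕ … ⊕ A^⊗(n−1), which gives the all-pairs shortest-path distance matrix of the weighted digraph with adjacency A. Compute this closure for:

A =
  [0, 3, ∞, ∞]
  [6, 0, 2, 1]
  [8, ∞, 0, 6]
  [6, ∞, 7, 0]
Closure =
  [0, 3, 5, 4]
  [6, 0, 2, 1]
  [8, 11, 0, 6]
  [6, 9, 7, 0]

This is the Floyd-Warshall all-pairs shortest-path computation. For each intermediate vertex k = 0, 1, …, 3, update dist[i][j] ← min(dist[i][j], dist[i][k] + dist[k][j]). The final matrix gives, for each (i, j), the minimum total weight of any directed path from i to j (possibly empty when i = j).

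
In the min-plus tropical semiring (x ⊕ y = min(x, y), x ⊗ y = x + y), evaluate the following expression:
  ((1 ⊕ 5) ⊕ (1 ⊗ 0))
((1 ⊕ 5) ⊕ (1 ⊗ 0)) = 1

Expand innermost to outermost. Recall ⊕ takes the minimum of its arguments and ⊗ takes their sum. Working out the expression ((1 ⊕ 5) ⊕ (1 ⊗ 0)) gives 1.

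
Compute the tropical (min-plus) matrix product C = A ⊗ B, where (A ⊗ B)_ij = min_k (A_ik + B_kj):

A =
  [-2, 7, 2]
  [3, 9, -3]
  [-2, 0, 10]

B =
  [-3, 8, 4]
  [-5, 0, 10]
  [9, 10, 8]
A ⊗ B =
  [-5, 6, 2]
  [0, 7, 5]
  [-5, 0, 2]

Apply the min-plus product entry-by-entry:
  C[0][0] = min over k of (A[0][0] + B[0][0] = -2 + -3 = -5, A[0][1] + B[1][0] = 7 + -5 = 2, A[0][2] + B[2][0] = 2 + 9 = 11) = -5 (attained at k = 0)
  C[0][1] = min over k of (A[0][0] + B[0][1] = -2 + 8 = 6, A[0][1] + B[1][1] = 7 + 0 = 7, A[0][2] + B[2][1] = 2 + 10 = 12) = 6 (attained at k = 0)
  C[0][2] = min over k of (A[0][0] + B[0][2] = -2 + 4 = 2, A[0][1] + B[1][2] = 7 + 10 = 17, A[0][2] + B[2][2] = 2 + 8 = 10) = 2 (attained at k = 0)
  C[1][0] = min over k of (A[1][0] + B[0][0] = 3 + -3 = 0, A[1][1] + B[1][0] = 9 + -5 = 4, A[1][2] + B[2][0] = -3 + 9 = 6) = 0 (attained at k = 0)
  C[1][1] = min over k of (A[1][0] + B[0][1] = 3 + 8 = 11, A[1][1] + B[1][1] = 9 + 0 = 9, A[1][2] + B[2][1] = -3 + 10 = 7) = 7 (attained at k = 2)
  C[1][2] = min over k of (A[1][0] + B[0][2] = 3 + 4 = 7, A[1][1] + B[1][2] = 9 + 10 = 19, A[1][2] + B[2][2] = -3 + 8 = 5) = 5 (attained at k = 2)
  C[2][0] = min over k of (A[2][0] + B[0][0] = -2 + -3 = -5, A[2][1] + B[1][0] = 0 + -5 = -5, A[2][2] + B[2][0] = 10 + 9 = 19) = -5 (attained at k = 0)
  C[2][1] = min over k of (A[2][0] + B[0][1] = -2 + 8 = 6, A[2][1] + B[1][1] = 0 + 0 = 0, A[2][2] + B[2][1] = 10 + 10 = 20) = 0 (attained at k = 1)
  C[2][2] = min over k of (A[2][0] + B[0][2] = -2 + 4 = 2, A[2][1] + B[1][2] = 0 + 10 = 10, A[2][2] + B[2][2] = 10 + 8 = 18) = 2 (attained at k = 0)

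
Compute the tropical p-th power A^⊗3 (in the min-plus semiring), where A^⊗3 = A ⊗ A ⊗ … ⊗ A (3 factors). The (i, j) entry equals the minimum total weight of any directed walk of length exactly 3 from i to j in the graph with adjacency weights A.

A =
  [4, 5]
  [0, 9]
A^⊗3 =
  [9, 10]
  [5, 9]

Each entry (A^⊗3)_ij equals the minimum over all length-3 walks i = v_0 → v_1 → … → v_3 = j of Σ_t A[v_t][v_{t+1}]. For example, for (i, j) = (0, 1) we minimise over 4 possible intermediate vertex sequences; the minimum is 10, attained along the walk 0 → 1 → 0 → 1.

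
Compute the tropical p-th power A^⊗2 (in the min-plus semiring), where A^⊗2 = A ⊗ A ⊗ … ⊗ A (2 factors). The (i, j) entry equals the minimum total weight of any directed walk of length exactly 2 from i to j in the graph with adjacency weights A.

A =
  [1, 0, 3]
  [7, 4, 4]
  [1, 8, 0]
A^⊗2 =
  [2, 1, 3]
  [5, 7, 4]
  [1, 1, 0]

Each entry (A^⊗2)_ij equals the minimum over all length-2 walks i = v_0 → v_1 → … → v_2 = j of Σ_t A[v_t][v_{t+1}]. For example, for (i, j) = (0, 2) we minimise over 3 possible intermediate vertex sequences; the minimum is 3, attained along the walk 0 → 2 → 2.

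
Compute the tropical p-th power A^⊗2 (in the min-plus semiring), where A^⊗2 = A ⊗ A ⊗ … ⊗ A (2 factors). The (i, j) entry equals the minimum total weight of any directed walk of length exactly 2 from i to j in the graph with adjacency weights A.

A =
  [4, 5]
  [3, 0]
A^⊗2 =
  [8, 5]
  [3, 0]

Each entry (A^⊗2)_ij equals the minimum over all length-2 walks i = v_0 → v_1 → … → v_2 = j of Σ_t A[v_t][v_{t+1}]. For example, for (i, j) = (0, 1) we minimise over 2 possible intermediate vertex sequences; the minimum is 5, attained along the walk 0 → 1 → 1.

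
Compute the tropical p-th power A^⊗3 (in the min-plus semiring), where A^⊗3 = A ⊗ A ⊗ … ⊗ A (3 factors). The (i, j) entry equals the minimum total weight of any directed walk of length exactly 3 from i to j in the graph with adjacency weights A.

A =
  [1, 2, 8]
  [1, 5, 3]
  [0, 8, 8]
A^⊗3 =
  [3, 4, 6]
  [3, 4, 6]
  [2, 3, 5]

Each entry (A^⊗3)_ij equals the minimum over all length-3 walks i = v_0 → v_1 → … → v_3 = j of Σ_t A[v_t][v_{t+1}]. For example, for (i, j) = (0, 2) we minimise over 9 possible intermediate vertex sequences; the minimum is 6, attained along the walk 0 → 0 → 1 → 2.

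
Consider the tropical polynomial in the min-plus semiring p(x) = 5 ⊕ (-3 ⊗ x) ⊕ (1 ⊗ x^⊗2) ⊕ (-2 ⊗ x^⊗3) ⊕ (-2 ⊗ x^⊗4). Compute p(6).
p(6) = 3

A tropical monomial a ⊗ x^⊗i evaluates to a + i · x. Evaluating each term at x = 6:
  Term 0 contributes 5 + 0 · 6 = 5
  Term 1 contributes -3 + 1 · 6 = 3
  Term 2 contributes 1 + 2 · 6 = 13
  Term 3 contributes -2 + 3 · 6 = 16
  Term 4 contributes -2 + 4 · 6 = 22
p(6) = ⊕ of these = min[5, 3, 13, 16, 22] = 3.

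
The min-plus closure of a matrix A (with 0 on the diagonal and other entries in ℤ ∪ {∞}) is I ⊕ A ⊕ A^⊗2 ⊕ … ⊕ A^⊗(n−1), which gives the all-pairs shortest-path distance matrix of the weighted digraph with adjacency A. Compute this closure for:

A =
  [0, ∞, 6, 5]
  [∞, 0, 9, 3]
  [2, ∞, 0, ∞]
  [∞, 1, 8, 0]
Closure =
  [0, 6, 6, 5]
  [11, 0, 9, 3]
  [2, 8, 0, 7]
  [10, 1, 8, 0]

This is the Floyd-Warshall all-pairs shortest-path computation. For each intermediate vertex k = 0, 1, …, 3, update dist[i][j] ← min(dist[i][j], dist[i][k] + dist[k][j]). The final matrix gives, for each (i, j), the minimum total weight of any directed path from i to j (possibly empty when i = j).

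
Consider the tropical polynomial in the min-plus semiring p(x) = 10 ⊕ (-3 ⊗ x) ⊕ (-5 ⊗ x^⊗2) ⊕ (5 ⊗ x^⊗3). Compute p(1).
p(1) = -3

A tropical monomial a ⊗ x^⊗i evaluates to a + i · x. Evaluating each term at x = 1:
  Term 0 contributes 10 + 0 · 1 = 10
  Term 1 contributes -3 + 1 · 1 = -2
  Term 2 contributes -5 + 2 · 1 = -3
  Term 3 contributes 5 + 3 · 1 = 8
p(1) = ⊕ of these = min[10, -2, -3, 8] = -3.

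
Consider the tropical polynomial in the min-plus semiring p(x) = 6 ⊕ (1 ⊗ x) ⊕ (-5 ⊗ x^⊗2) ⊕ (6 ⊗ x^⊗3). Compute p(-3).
p(-3) = -11

A tropical monomial a ⊗ x^⊗i evaluates to a + i · x. Evaluating each term at x = -3:
  Term 0 contributes 6 + 0 · -3 = 6
  Term 1 contributes 1 + 1 · -3 = -2
  Term 2 contributes -5 + 2 · -3 = -11
  Term 3 contributes 6 + 3 · -3 = -3
p(-3) = ⊕ of these = min[6, -2, -11, -3] = -11.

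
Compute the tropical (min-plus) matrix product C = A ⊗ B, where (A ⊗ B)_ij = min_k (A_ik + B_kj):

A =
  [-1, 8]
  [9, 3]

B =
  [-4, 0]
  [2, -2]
A ⊗ B =
  [-5, -1]
  [5, 1]

Apply the min-plus product entry-by-entry:
  C[0][0] = min over k of (A[0][0] + B[0][0] = -1 + -4 = -5, A[0][1] + B[1][0] = 8 + 2 = 10) = -5 (attained at k = 0)
  C[0][1] = min over k of (A[0][0] + B[0][1] = -1 + 0 = -1, A[0][1] + B[1][1] = 8 + -2 = 6) = -1 (attained at k = 0)
  C[1][0] = min over k of (A[1][0] + B[0][0] = 9 + -4 = 5, A[1][1] + B[1][0] = 3 + 2 = 5) = 5 (attained at k = 0)
  C[1][1] = min over k of (A[1][0] + B[0][1] = 9 + 0 = 9, A[1][1] + B[1][1] = 3 + -2 = 1) = 1 (attained at k = 1)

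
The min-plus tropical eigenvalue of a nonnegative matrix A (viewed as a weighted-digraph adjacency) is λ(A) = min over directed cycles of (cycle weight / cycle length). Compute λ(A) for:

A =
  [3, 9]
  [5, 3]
λ(A) = 3

Enumerate directed cycles and compute their means (weight / length). Sample:
  cycle 0 → 0: weight = 3, length = 1, mean = 3/1 ≈ 3.000
  cycle 1 → 1: weight = 3, length = 1, mean = 3/1 ≈ 3.000
  cycle 0 → 1 → 0: weight = 14, length = 2, mean = 14/2 ≈ 7.000
  cycle 1 → 0 → 1: weight = 14, length = 2, mean = 14/2 ≈ 7.000
Minimum mean = 3.000, attained e.g. along the cycle 0 → 0 with weight 3 and length 1. So λ(A) = 3/1 = 3.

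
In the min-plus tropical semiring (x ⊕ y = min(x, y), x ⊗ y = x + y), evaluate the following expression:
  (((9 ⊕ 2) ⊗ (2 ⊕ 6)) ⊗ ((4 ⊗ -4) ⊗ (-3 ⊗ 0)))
(((9 ⊕ 2) ⊗ (2 ⊕ 6)) ⊗ ((4 ⊗ -4) ⊗ (-3 ⊗ 0))) = 1

Expand innermost to outermost. Recall ⊕ takes the minimum of its arguments and ⊗ takes their sum. Working out the expression (((9 ⊕ 2) ⊗ (2 ⊕ 6)) ⊗ ((4 ⊗ -4) ⊗ (-3 ⊗ 0))) gives 1.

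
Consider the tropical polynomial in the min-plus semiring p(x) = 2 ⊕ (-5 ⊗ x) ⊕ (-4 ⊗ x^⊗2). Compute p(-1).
p(-1) = -6

A tropical monomial a ⊗ x^⊗i evaluates to a + i · x. Evaluating each term at x = -1:
  Term 0 contributes 2 + 0 · -1 = 2
  Term 1 contributes -5 + 1 · -1 = -6
  Term 2 contributes -4 + 2 · -1 = -6
p(-1) = ⊕ of these = min[2, -6, -6] = -6.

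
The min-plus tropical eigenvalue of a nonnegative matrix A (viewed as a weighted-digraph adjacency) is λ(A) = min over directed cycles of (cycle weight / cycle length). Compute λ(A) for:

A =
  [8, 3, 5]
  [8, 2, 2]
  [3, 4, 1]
λ(A) = 1

Enumerate directed cycles and compute their means (weight / length). Sample:
  cycle 0 → 0: weight = 8, length = 1, mean = 8/1 ≈ 8.000
  cycle 1 → 1: weight = 2, length = 1, mean = 2/1 ≈ 2.000
  cycle 2 → 2: weight = 1, length = 1, mean = 1/1 ≈ 1.000
  cycle 0 → 1 → 0: weight = 11, length = 2, mean = 11/2 ≈ 5.500
  cycle 0 → 2 → 0: weight = 8, length = 2, mean = 8/2 ≈ 4.000
  cycle 1 → 0 → 1: weight = 11, length = 2, mean = 11/2 ≈ 5.500
Minimum mean = 1.000, attained e.g. along the cycle 2 → 2 with weight 1 and length 1. So λ(A) = 1/1 = 1.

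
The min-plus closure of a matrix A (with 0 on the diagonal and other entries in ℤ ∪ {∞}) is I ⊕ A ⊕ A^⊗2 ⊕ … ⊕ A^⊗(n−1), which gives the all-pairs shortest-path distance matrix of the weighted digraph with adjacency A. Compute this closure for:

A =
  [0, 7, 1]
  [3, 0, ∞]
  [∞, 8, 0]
Closure =
  [0, 7, 1]
  [3, 0, 4]
  [11, 8, 0]

This is the Floyd-Warshall all-pairs shortest-path computation. For each intermediate vertex k = 0, 1, …, 2, update dist[i][j] ← min(dist[i][j], dist[i][k] + dist[k][j]). The final matrix gives, for each (i, j), the minimum total weight of any directed path from i to j (possibly empty when i = j).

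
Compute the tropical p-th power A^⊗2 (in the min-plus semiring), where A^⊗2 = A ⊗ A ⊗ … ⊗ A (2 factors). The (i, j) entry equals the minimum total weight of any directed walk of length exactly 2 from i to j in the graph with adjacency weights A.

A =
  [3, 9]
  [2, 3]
A^⊗2 =
  [6, 12]
  [5, 6]

Each entry (A^⊗2)_ij equals the minimum over all length-2 walks i = v_0 → v_1 → … → v_2 = j of Σ_t A[v_t][v_{t+1}]. For example, for (i, j) = (0, 1) we minimise over 2 possible intermediate vertex sequences; the minimum is 12, attained along the walk 0 → 0 → 1.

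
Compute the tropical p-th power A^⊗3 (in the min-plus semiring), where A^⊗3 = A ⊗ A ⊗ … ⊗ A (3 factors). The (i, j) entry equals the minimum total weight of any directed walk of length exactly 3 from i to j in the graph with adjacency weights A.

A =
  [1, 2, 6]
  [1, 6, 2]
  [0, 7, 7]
A^⊗3 =
  [3, 4, 5]
  [3, 4, 5]
  [2, 3, 4]

Each entry (A^⊗3)_ij equals the minimum over all length-3 walks i = v_0 → v_1 → … → v_3 = j of Σ_t A[v_t][v_{t+1}]. For example, for (i, j) = (0, 2) we minimise over 9 possible intermediate vertex sequences; the minimum is 5, attained along the walk 0 → 0 → 1 → 2.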